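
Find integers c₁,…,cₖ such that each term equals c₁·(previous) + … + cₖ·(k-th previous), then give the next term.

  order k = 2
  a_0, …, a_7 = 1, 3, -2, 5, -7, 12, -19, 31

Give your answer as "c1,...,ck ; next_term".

  a_2 = -1·3 + 1·1 = -2
  a_3 = -1·-2 + 1·3 = 5
  a_4 = -1·5 + 1·-2 = -7
  a_5 = -1·-7 + 1·5 = 12
  a_6 = -1·12 + 1·-7 = -19
  a_7 = -1·-19 + 1·12 = 31
  a_8 = -1·31 + 1·-19 = -50

-1,1 ; -50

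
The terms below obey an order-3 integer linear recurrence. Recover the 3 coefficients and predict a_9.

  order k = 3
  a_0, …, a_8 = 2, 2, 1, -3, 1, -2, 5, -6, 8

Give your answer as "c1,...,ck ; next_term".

-1,0,-1 ; -13

  a_3 = -1·1 + 0·2 + -1·2 = -3
  a_4 = -1·-3 + 0·1 + -1·2 = 1
  a_5 = -1·1 + 0·-3 + -1·1 = -2
  a_6 = -1·-2 + 0·1 + -1·-3 = 5
  a_7 = -1·5 + 0·-2 + -1·1 = -6
  a_8 = -1·-6 + 0·5 + -1·-2 = 8
  a_9 = -1·8 + 0·-6 + -1·5 = -13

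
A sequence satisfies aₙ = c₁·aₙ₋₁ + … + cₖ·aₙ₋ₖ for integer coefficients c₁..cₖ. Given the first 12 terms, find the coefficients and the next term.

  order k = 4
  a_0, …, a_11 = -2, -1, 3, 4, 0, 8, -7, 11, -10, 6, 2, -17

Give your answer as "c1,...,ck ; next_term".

  a_4 = -1·4 + 1·3 + 1·-1 + -1·-2 = 0
  a_5 = -1·0 + 1·4 + 1·3 + -1·-1 = 8
  a_6 = -1·8 + 1·0 + 1·4 + -1·3 = -7
  a_7 = -1·-7 + 1·8 + 1·0 + -1·4 = 11
  a_8 = -1·11 + 1·-7 + 1·8 + -1·0 = -10
  a_9 = -1·-10 + 1·11 + 1·-7 + -1·8 = 6
  a_10 = -1·6 + 1·-10 + 1·11 + -1·-7 = 2
  a_11 = -1·2 + 1·6 + 1·-10 + -1·11 = -17
  a_12 = -1·-17 + 1·2 + 1·6 + -1·-10 = 35

-1,1,1,-1 ; 35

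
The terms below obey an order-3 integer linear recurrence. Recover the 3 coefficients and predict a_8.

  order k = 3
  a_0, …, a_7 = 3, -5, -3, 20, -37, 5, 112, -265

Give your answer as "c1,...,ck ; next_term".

-1,-1,4 ; 173

  a_3 = -1·-3 + -1·-5 + 4·3 = 20
  a_4 = -1·20 + -1·-3 + 4·-5 = -37
  a_5 = -1·-37 + -1·20 + 4·-3 = 5
  a_6 = -1·5 + -1·-37 + 4·20 = 112
  a_7 = -1·112 + -1·5 + 4·-37 = -265
  a_8 = -1·-265 + -1·112 + 4·5 = 173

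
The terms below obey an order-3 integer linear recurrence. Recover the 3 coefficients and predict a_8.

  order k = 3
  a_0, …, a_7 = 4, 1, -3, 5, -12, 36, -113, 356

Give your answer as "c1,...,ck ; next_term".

  a_3 = -4·-3 + -3·1 + -1·4 = 5
  a_4 = -4·5 + -3·-3 + -1·1 = -12
  a_5 = -4·-12 + -3·5 + -1·-3 = 36
  a_6 = -4·36 + -3·-12 + -1·5 = -113
  a_7 = -4·-113 + -3·36 + -1·-12 = 356
  a_8 = -4·356 + -3·-113 + -1·36 = -1121

-4,-3,-1 ; -1121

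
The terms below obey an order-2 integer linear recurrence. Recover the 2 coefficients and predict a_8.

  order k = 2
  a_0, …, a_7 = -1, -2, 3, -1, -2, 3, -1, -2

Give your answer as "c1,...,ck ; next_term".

-1,-1 ; 3

  a_2 = -1·-2 + -1·-1 = 3
  a_3 = -1·3 + -1·-2 = -1
  a_4 = -1·-1 + -1·3 = -2
  a_5 = -1·-2 + -1·-1 = 3
  a_6 = -1·3 + -1·-2 = -1
  a_7 = -1·-1 + -1·3 = -2
  a_8 = -1·-2 + -1·-1 = 3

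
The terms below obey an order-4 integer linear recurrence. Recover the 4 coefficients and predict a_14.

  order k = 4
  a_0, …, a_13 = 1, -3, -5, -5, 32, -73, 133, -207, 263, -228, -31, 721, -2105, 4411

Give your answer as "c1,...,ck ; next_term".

  a_4 = -3·-5 + -3·-5 + -1·-3 + -1·1 = 32
  a_5 = -3·32 + -3·-5 + -1·-5 + -1·-3 = -73
  a_6 = -3·-73 + -3·32 + -1·-5 + -1·-5 = 133
  a_7 = -3·133 + -3·-73 + -1·32 + -1·-5 = -207
  a_8 = -3·-207 + -3·133 + -1·-73 + -1·32 = 263
  a_9 = -3·263 + -3·-207 + -1·133 + -1·-73 = -228
  a_10 = -3·-228 + -3·263 + -1·-207 + -1·133 = -31
  a_11 = -3·-31 + -3·-228 + -1·263 + -1·-207 = 721
  a_12 = -3·721 + -3·-31 + -1·-228 + -1·263 = -2105
  a_13 = -3·-2105 + -3·721 + -1·-31 + -1·-228 = 4411
  a_14 = -3·4411 + -3·-2105 + -1·721 + -1·-31 = -7608

-3,-3,-1,-1 ; -7608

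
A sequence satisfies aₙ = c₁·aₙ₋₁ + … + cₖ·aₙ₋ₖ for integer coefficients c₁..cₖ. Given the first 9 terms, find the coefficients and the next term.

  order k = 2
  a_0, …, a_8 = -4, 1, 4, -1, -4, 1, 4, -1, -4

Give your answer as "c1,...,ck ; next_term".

0,-1 ; 1

  a_2 = 0·1 + -1·-4 = 4
  a_3 = 0·4 + -1·1 = -1
  a_4 = 0·-1 + -1·4 = -4
  a_5 = 0·-4 + -1·-1 = 1
  a_6 = 0·1 + -1·-4 = 4
  a_7 = 0·4 + -1·1 = -1
  a_8 = 0·-1 + -1·4 = -4
  a_9 = 0·-4 + -1·-1 = 1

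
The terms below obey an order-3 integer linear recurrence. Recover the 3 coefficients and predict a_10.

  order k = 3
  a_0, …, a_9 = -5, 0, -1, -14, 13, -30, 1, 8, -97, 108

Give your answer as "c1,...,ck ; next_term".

-1,1,3 ; -181

  a_3 = -1·-1 + 1·0 + 3·-5 = -14
  a_4 = -1·-14 + 1·-1 + 3·0 = 13
  a_5 = -1·13 + 1·-14 + 3·-1 = -30
  a_6 = -1·-30 + 1·13 + 3·-14 = 1
  a_7 = -1·1 + 1·-30 + 3·13 = 8
  a_8 = -1·8 + 1·1 + 3·-30 = -97
  a_9 = -1·-97 + 1·8 + 3·1 = 108
  a_10 = -1·108 + 1·-97 + 3·8 = -181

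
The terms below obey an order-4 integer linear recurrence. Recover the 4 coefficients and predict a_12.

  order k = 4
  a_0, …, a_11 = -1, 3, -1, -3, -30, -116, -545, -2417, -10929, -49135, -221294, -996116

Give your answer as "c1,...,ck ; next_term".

  a_4 = 4·-3 + 3·-1 + -4·3 + 3·-1 = -30
  a_5 = 4·-30 + 3·-3 + -4·-1 + 3·3 = -116
  a_6 = 4·-116 + 3·-30 + -4·-3 + 3·-1 = -545
  a_7 = 4·-545 + 3·-116 + -4·-30 + 3·-3 = -2417
  a_8 = 4·-2417 + 3·-545 + -4·-116 + 3·-30 = -10929
  a_9 = 4·-10929 + 3·-2417 + -4·-545 + 3·-116 = -49135
  a_10 = 4·-49135 + 3·-10929 + -4·-2417 + 3·-545 = -221294
  a_11 = 4·-221294 + 3·-49135 + -4·-10929 + 3·-2417 = -996116
  a_12 = 4·-996116 + 3·-221294 + -4·-49135 + 3·-10929 = -4484593

4,3,-4,3 ; -4484593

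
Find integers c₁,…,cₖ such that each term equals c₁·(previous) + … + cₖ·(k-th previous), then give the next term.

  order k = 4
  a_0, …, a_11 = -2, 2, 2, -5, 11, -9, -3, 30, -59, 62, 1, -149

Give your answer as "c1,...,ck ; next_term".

  a_4 = -1·-5 + 0·2 + 2·2 + -1·-2 = 11
  a_5 = -1·11 + 0·-5 + 2·2 + -1·2 = -9
  a_6 = -1·-9 + 0·11 + 2·-5 + -1·2 = -3
  a_7 = -1·-3 + 0·-9 + 2·11 + -1·-5 = 30
  a_8 = -1·30 + 0·-3 + 2·-9 + -1·11 = -59
  a_9 = -1·-59 + 0·30 + 2·-3 + -1·-9 = 62
  a_10 = -1·62 + 0·-59 + 2·30 + -1·-3 = 1
  a_11 = -1·1 + 0·62 + 2·-59 + -1·30 = -149
  a_12 = -1·-149 + 0·1 + 2·62 + -1·-59 = 332

-1,0,2,-1 ; 332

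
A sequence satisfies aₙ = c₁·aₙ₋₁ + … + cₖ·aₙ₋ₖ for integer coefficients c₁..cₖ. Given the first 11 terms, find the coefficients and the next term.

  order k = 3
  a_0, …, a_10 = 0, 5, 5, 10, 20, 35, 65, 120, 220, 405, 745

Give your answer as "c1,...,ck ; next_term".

1,1,1 ; 1370

  a_3 = 1·5 + 1·5 + 1·0 = 10
  a_4 = 1·10 + 1·5 + 1·5 = 20
  a_5 = 1·20 + 1·10 + 1·5 = 35
  a_6 = 1·35 + 1·20 + 1·10 = 65
  a_7 = 1·65 + 1·35 + 1·20 = 120
  a_8 = 1·120 + 1·65 + 1·35 = 220
  a_9 = 1·220 + 1·120 + 1·65 = 405
  a_10 = 1·405 + 1·220 + 1·120 = 745
  a_11 = 1·745 + 1·405 + 1·220 = 1370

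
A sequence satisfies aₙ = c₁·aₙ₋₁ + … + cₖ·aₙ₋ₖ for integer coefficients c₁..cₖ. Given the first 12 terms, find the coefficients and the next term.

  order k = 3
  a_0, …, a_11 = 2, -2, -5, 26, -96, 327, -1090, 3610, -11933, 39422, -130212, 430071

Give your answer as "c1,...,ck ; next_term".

  a_3 = -4·-5 + -2·-2 + 1·2 = 26
  a_4 = -4·26 + -2·-5 + 1·-2 = -96
  a_5 = -4·-96 + -2·26 + 1·-5 = 327
  a_6 = -4·327 + -2·-96 + 1·26 = -1090
  a_7 = -4·-1090 + -2·327 + 1·-96 = 3610
  a_8 = -4·3610 + -2·-1090 + 1·327 = -11933
  a_9 = -4·-11933 + -2·3610 + 1·-1090 = 39422
  a_10 = -4·39422 + -2·-11933 + 1·3610 = -130212
  a_11 = -4·-130212 + -2·39422 + 1·-11933 = 430071
  a_12 = -4·430071 + -2·-130212 + 1·39422 = -1420438

-4,-2,1 ; -1420438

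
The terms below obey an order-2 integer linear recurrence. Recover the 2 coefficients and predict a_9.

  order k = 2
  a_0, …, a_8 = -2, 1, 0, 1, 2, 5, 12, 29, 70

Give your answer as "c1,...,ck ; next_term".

2,1 ; 169

  a_2 = 2·1 + 1·-2 = 0
  a_3 = 2·0 + 1·1 = 1
  a_4 = 2·1 + 1·0 = 2
  a_5 = 2·2 + 1·1 = 5
  a_6 = 2·5 + 1·2 = 12
  a_7 = 2·12 + 1·5 = 29
  a_8 = 2·29 + 1·12 = 70
  a_9 = 2·70 + 1·29 = 169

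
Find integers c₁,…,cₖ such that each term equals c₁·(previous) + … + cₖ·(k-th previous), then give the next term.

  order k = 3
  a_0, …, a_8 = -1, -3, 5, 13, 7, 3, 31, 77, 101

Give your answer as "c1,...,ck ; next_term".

  a_3 = 2·5 + -2·-3 + 3·-1 = 13
  a_4 = 2·13 + -2·5 + 3·-3 = 7
  a_5 = 2·7 + -2·13 + 3·5 = 3
  a_6 = 2·3 + -2·7 + 3·13 = 31
  a_7 = 2·31 + -2·3 + 3·7 = 77
  a_8 = 2·77 + -2·31 + 3·3 = 101
  a_9 = 2·101 + -2·77 + 3·31 = 141

2,-2,3 ; 141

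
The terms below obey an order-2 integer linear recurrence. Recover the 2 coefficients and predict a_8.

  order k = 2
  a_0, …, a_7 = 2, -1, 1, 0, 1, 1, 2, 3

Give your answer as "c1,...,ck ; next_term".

  a_2 = 1·-1 + 1·2 = 1
  a_3 = 1·1 + 1·-1 = 0
  a_4 = 1·0 + 1·1 = 1
  a_5 = 1·1 + 1·0 = 1
  a_6 = 1·1 + 1·1 = 2
  a_7 = 1·2 + 1·1 = 3
  a_8 = 1·3 + 1·2 = 5

1,1 ; 5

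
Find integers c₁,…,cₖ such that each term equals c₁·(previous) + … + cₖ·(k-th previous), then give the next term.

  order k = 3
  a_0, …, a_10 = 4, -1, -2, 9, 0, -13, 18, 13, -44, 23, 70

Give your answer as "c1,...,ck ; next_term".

0,-1,2 ; -111

  a_3 = 0·-2 + -1·-1 + 2·4 = 9
  a_4 = 0·9 + -1·-2 + 2·-1 = 0
  a_5 = 0·0 + -1·9 + 2·-2 = -13
  a_6 = 0·-13 + -1·0 + 2·9 = 18
  a_7 = 0·18 + -1·-13 + 2·0 = 13
  a_8 = 0·13 + -1·18 + 2·-13 = -44
  a_9 = 0·-44 + -1·13 + 2·18 = 23
  a_10 = 0·23 + -1·-44 + 2·13 = 70
  a_11 = 0·70 + -1·23 + 2·-44 = -111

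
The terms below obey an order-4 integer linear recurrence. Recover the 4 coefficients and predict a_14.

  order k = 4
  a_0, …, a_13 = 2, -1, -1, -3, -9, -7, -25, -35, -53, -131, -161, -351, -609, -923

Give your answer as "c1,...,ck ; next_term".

0,2,3,-2 ; -1949

  a_4 = 0·-3 + 2·-1 + 3·-1 + -2·2 = -9
  a_5 = 0·-9 + 2·-3 + 3·-1 + -2·-1 = -7
  a_6 = 0·-7 + 2·-9 + 3·-3 + -2·-1 = -25
  a_7 = 0·-25 + 2·-7 + 3·-9 + -2·-3 = -35
  a_8 = 0·-35 + 2·-25 + 3·-7 + -2·-9 = -53
  a_9 = 0·-53 + 2·-35 + 3·-25 + -2·-7 = -131
  a_10 = 0·-131 + 2·-53 + 3·-35 + -2·-25 = -161
  a_11 = 0·-161 + 2·-131 + 3·-53 + -2·-35 = -351
  a_12 = 0·-351 + 2·-161 + 3·-131 + -2·-53 = -609
  a_13 = 0·-609 + 2·-351 + 3·-161 + -2·-131 = -923
  a_14 = 0·-923 + 2·-609 + 3·-351 + -2·-161 = -1949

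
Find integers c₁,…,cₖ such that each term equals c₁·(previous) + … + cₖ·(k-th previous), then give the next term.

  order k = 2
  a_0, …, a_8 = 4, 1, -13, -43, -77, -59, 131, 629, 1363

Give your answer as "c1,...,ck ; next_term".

  a_2 = 3·1 + -4·4 = -13
  a_3 = 3·-13 + -4·1 = -43
  a_4 = 3·-43 + -4·-13 = -77
  a_5 = 3·-77 + -4·-43 = -59
  a_6 = 3·-59 + -4·-77 = 131
  a_7 = 3·131 + -4·-59 = 629
  a_8 = 3·629 + -4·131 = 1363
  a_9 = 3·1363 + -4·629 = 1573

3,-4 ; 1573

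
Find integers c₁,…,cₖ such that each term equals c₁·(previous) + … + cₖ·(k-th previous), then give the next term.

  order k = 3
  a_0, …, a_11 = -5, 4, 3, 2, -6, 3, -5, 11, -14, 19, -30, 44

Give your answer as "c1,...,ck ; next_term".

-1,0,-1 ; -63

  a_3 = -1·3 + 0·4 + -1·-5 = 2
  a_4 = -1·2 + 0·3 + -1·4 = -6
  a_5 = -1·-6 + 0·2 + -1·3 = 3
  a_6 = -1·3 + 0·-6 + -1·2 = -5
  a_7 = -1·-5 + 0·3 + -1·-6 = 11
  a_8 = -1·11 + 0·-5 + -1·3 = -14
  a_9 = -1·-14 + 0·11 + -1·-5 = 19
  a_10 = -1·19 + 0·-14 + -1·11 = -30
  a_11 = -1·-30 + 0·19 + -1·-14 = 44
  a_12 = -1·44 + 0·-30 + -1·19 = -63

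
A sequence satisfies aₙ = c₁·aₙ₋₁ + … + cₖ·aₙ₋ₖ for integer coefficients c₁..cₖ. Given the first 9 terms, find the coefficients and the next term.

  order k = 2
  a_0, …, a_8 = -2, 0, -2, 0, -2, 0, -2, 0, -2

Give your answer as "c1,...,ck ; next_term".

0,1 ; 0

  a_2 = 0·0 + 1·-2 = -2
  a_3 = 0·-2 + 1·0 = 0
  a_4 = 0·0 + 1·-2 = -2
  a_5 = 0·-2 + 1·0 = 0
  a_6 = 0·0 + 1·-2 = -2
  a_7 = 0·-2 + 1·0 = 0
  a_8 = 0·0 + 1·-2 = -2
  a_9 = 0·-2 + 1·0 = 0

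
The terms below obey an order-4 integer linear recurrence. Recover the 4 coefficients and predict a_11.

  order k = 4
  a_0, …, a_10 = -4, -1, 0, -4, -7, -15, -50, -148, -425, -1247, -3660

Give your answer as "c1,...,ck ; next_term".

3,-1,3,-2 ; -10712

  a_4 = 3·-4 + -1·0 + 3·-1 + -2·-4 = -7
  a_5 = 3·-7 + -1·-4 + 3·0 + -2·-1 = -15
  a_6 = 3·-15 + -1·-7 + 3·-4 + -2·0 = -50
  a_7 = 3·-50 + -1·-15 + 3·-7 + -2·-4 = -148
  a_8 = 3·-148 + -1·-50 + 3·-15 + -2·-7 = -425
  a_9 = 3·-425 + -1·-148 + 3·-50 + -2·-15 = -1247
  a_10 = 3·-1247 + -1·-425 + 3·-148 + -2·-50 = -3660
  a_11 = 3·-3660 + -1·-1247 + 3·-425 + -2·-148 = -10712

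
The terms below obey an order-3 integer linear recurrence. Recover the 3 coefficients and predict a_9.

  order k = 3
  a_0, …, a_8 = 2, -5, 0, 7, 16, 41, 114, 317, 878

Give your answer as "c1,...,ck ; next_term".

3,-1,1 ; 2431

  a_3 = 3·0 + -1·-5 + 1·2 = 7
  a_4 = 3·7 + -1·0 + 1·-5 = 16
  a_5 = 3·16 + -1·7 + 1·0 = 41
  a_6 = 3·41 + -1·16 + 1·7 = 114
  a_7 = 3·114 + -1·41 + 1·16 = 317
  a_8 = 3·317 + -1·114 + 1·41 = 878
  a_9 = 3·878 + -1·317 + 1·114 = 2431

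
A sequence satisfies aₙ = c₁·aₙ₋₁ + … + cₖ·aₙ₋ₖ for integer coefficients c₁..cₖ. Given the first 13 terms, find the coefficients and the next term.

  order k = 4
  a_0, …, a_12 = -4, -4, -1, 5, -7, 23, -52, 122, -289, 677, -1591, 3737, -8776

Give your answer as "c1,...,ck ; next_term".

  a_4 = -2·5 + 1·-1 + 0·-4 + -1·-4 = -7
  a_5 = -2·-7 + 1·5 + 0·-1 + -1·-4 = 23
  a_6 = -2·23 + 1·-7 + 0·5 + -1·-1 = -52
  a_7 = -2·-52 + 1·23 + 0·-7 + -1·5 = 122
  a_8 = -2·122 + 1·-52 + 0·23 + -1·-7 = -289
  a_9 = -2·-289 + 1·122 + 0·-52 + -1·23 = 677
  a_10 = -2·677 + 1·-289 + 0·122 + -1·-52 = -1591
  a_11 = -2·-1591 + 1·677 + 0·-289 + -1·122 = 3737
  a_12 = -2·3737 + 1·-1591 + 0·677 + -1·-289 = -8776
  a_13 = -2·-8776 + 1·3737 + 0·-1591 + -1·677 = 20612

-2,1,0,-1 ; 20612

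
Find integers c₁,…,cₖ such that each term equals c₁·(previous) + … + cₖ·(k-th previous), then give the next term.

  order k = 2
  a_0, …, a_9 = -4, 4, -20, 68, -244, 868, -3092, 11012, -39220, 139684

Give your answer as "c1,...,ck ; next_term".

  a_2 = -3·4 + 2·-4 = -20
  a_3 = -3·-20 + 2·4 = 68
  a_4 = -3·68 + 2·-20 = -244
  a_5 = -3·-244 + 2·68 = 868
  a_6 = -3·868 + 2·-244 = -3092
  a_7 = -3·-3092 + 2·868 = 11012
  a_8 = -3·11012 + 2·-3092 = -39220
  a_9 = -3·-39220 + 2·11012 = 139684
  a_10 = -3·139684 + 2·-39220 = -497492

-3,2 ; -497492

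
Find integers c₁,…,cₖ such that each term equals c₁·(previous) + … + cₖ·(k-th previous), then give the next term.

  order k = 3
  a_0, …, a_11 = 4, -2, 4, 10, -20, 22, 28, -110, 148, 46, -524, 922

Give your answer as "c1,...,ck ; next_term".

  a_3 = -1·4 + -1·-2 + 3·4 = 10
  a_4 = -1·10 + -1·4 + 3·-2 = -20
  a_5 = -1·-20 + -1·10 + 3·4 = 22
  a_6 = -1·22 + -1·-20 + 3·10 = 28
  a_7 = -1·28 + -1·22 + 3·-20 = -110
  a_8 = -1·-110 + -1·28 + 3·22 = 148
  a_9 = -1·148 + -1·-110 + 3·28 = 46
  a_10 = -1·46 + -1·148 + 3·-110 = -524
  a_11 = -1·-524 + -1·46 + 3·148 = 922
  a_12 = -1·922 + -1·-524 + 3·46 = -260

-1,-1,3 ; -260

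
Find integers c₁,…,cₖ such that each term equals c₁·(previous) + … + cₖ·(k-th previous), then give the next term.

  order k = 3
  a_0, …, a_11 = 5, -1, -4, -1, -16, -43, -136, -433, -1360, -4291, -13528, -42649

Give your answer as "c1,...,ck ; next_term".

  a_3 = 2·-4 + 3·-1 + 2·5 = -1
  a_4 = 2·-1 + 3·-4 + 2·-1 = -16
  a_5 = 2·-16 + 3·-1 + 2·-4 = -43
  a_6 = 2·-43 + 3·-16 + 2·-1 = -136
  a_7 = 2·-136 + 3·-43 + 2·-16 = -433
  a_8 = 2·-433 + 3·-136 + 2·-43 = -1360
  a_9 = 2·-1360 + 3·-433 + 2·-136 = -4291
  a_10 = 2·-4291 + 3·-1360 + 2·-433 = -13528
  a_11 = 2·-13528 + 3·-4291 + 2·-1360 = -42649
  a_12 = 2·-42649 + 3·-13528 + 2·-4291 = -134464

2,3,2 ; -134464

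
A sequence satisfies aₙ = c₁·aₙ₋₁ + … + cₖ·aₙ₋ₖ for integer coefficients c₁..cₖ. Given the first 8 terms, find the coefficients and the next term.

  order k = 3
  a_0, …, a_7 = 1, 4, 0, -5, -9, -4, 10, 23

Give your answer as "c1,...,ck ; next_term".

  a_3 = 1·0 + -1·4 + -1·1 = -5
  a_4 = 1·-5 + -1·0 + -1·4 = -9
  a_5 = 1·-9 + -1·-5 + -1·0 = -4
  a_6 = 1·-4 + -1·-9 + -1·-5 = 10
  a_7 = 1·10 + -1·-4 + -1·-9 = 23
  a_8 = 1·23 + -1·10 + -1·-4 = 17

1,-1,-1 ; 17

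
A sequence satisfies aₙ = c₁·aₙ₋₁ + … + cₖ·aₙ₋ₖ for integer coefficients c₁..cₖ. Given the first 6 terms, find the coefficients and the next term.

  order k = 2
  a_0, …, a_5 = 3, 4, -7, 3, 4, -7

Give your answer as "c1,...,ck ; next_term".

  a_2 = -1·4 + -1·3 = -7
  a_3 = -1·-7 + -1·4 = 3
  a_4 = -1·3 + -1·-7 = 4
  a_5 = -1·4 + -1·3 = -7
  a_6 = -1·-7 + -1·4 = 3

-1,-1 ; 3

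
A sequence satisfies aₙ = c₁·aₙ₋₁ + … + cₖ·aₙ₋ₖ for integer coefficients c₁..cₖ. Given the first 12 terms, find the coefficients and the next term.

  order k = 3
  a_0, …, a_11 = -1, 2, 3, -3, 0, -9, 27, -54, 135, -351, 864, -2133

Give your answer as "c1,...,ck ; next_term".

  a_3 = -2·3 + 0·2 + -3·-1 = -3
  a_4 = -2·-3 + 0·3 + -3·2 = 0
  a_5 = -2·0 + 0·-3 + -3·3 = -9
  a_6 = -2·-9 + 0·0 + -3·-3 = 27
  a_7 = -2·27 + 0·-9 + -3·0 = -54
  a_8 = -2·-54 + 0·27 + -3·-9 = 135
  a_9 = -2·135 + 0·-54 + -3·27 = -351
  a_10 = -2·-351 + 0·135 + -3·-54 = 864
  a_11 = -2·864 + 0·-351 + -3·135 = -2133
  a_12 = -2·-2133 + 0·864 + -3·-351 = 5319

-2,0,-3 ; 5319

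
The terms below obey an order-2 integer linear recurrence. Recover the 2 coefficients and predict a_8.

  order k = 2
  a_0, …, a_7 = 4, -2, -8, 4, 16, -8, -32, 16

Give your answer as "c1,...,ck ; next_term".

0,-2 ; 64

  a_2 = 0·-2 + -2·4 = -8
  a_3 = 0·-8 + -2·-2 = 4
  a_4 = 0·4 + -2·-8 = 16
  a_5 = 0·16 + -2·4 = -8
  a_6 = 0·-8 + -2·16 = -32
  a_7 = 0·-32 + -2·-8 = 16
  a_8 = 0·16 + -2·-32 = 64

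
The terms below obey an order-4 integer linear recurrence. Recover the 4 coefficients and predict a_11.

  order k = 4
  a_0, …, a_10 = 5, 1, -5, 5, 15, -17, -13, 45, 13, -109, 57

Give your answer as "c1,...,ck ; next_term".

-1,-1,0,3 ; 187

  a_4 = -1·5 + -1·-5 + 0·1 + 3·5 = 15
  a_5 = -1·15 + -1·5 + 0·-5 + 3·1 = -17
  a_6 = -1·-17 + -1·15 + 0·5 + 3·-5 = -13
  a_7 = -1·-13 + -1·-17 + 0·15 + 3·5 = 45
  a_8 = -1·45 + -1·-13 + 0·-17 + 3·15 = 13
  a_9 = -1·13 + -1·45 + 0·-13 + 3·-17 = -109
  a_10 = -1·-109 + -1·13 + 0·45 + 3·-13 = 57
  a_11 = -1·57 + -1·-109 + 0·13 + 3·45 = 187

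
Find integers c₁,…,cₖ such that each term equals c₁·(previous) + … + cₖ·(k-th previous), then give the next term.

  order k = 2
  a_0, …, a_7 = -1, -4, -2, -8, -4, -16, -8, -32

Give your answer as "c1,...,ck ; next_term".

0,2 ; -16

  a_2 = 0·-4 + 2·-1 = -2
  a_3 = 0·-2 + 2·-4 = -8
  a_4 = 0·-8 + 2·-2 = -4
  a_5 = 0·-4 + 2·-8 = -16
  a_6 = 0·-16 + 2·-4 = -8
  a_7 = 0·-8 + 2·-16 = -32
  a_8 = 0·-32 + 2·-8 = -16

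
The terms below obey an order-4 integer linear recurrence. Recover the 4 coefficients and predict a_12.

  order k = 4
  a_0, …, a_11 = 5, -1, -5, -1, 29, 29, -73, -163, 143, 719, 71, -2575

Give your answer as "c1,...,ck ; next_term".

  a_4 = 1·-1 + -3·-5 + 0·-1 + 3·5 = 29
  a_5 = 1·29 + -3·-1 + 0·-5 + 3·-1 = 29
  a_6 = 1·29 + -3·29 + 0·-1 + 3·-5 = -73
  a_7 = 1·-73 + -3·29 + 0·29 + 3·-1 = -163
  a_8 = 1·-163 + -3·-73 + 0·29 + 3·29 = 143
  a_9 = 1·143 + -3·-163 + 0·-73 + 3·29 = 719
  a_10 = 1·719 + -3·143 + 0·-163 + 3·-73 = 71
  a_11 = 1·71 + -3·719 + 0·143 + 3·-163 = -2575
  a_12 = 1·-2575 + -3·71 + 0·719 + 3·143 = -2359

1,-3,0,3 ; -2359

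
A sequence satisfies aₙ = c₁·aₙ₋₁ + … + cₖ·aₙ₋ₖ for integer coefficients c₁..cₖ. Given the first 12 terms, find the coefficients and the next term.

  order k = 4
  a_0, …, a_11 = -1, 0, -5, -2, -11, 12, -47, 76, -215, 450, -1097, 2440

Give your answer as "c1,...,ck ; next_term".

-1,2,-1,3 ; -5729

  a_4 = -1·-2 + 2·-5 + -1·0 + 3·-1 = -11
  a_5 = -1·-11 + 2·-2 + -1·-5 + 3·0 = 12
  a_6 = -1·12 + 2·-11 + -1·-2 + 3·-5 = -47
  a_7 = -1·-47 + 2·12 + -1·-11 + 3·-2 = 76
  a_8 = -1·76 + 2·-47 + -1·12 + 3·-11 = -215
  a_9 = -1·-215 + 2·76 + -1·-47 + 3·12 = 450
  a_10 = -1·450 + 2·-215 + -1·76 + 3·-47 = -1097
  a_11 = -1·-1097 + 2·450 + -1·-215 + 3·76 = 2440
  a_12 = -1·2440 + 2·-1097 + -1·450 + 3·-215 = -5729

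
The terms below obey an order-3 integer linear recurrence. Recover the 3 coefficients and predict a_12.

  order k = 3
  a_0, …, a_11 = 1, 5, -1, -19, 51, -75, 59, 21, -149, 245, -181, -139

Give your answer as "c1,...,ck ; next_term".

  a_3 = -3·-1 + -4·5 + -2·1 = -19
  a_4 = -3·-19 + -4·-1 + -2·5 = 51
  a_5 = -3·51 + -4·-19 + -2·-1 = -75
  a_6 = -3·-75 + -4·51 + -2·-19 = 59
  a_7 = -3·59 + -4·-75 + -2·51 = 21
  a_8 = -3·21 + -4·59 + -2·-75 = -149
  a_9 = -3·-149 + -4·21 + -2·59 = 245
  a_10 = -3·245 + -4·-149 + -2·21 = -181
  a_11 = -3·-181 + -4·245 + -2·-149 = -139
  a_12 = -3·-139 + -4·-181 + -2·245 = 651

-3,-4,-2 ; 651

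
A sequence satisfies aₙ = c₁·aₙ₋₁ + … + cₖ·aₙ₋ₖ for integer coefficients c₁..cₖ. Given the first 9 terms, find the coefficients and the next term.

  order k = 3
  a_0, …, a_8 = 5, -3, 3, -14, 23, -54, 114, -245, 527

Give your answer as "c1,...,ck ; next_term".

-1,2,-1 ; -1131

  a_3 = -1·3 + 2·-3 + -1·5 = -14
  a_4 = -1·-14 + 2·3 + -1·-3 = 23
  a_5 = -1·23 + 2·-14 + -1·3 = -54
  a_6 = -1·-54 + 2·23 + -1·-14 = 114
  a_7 = -1·114 + 2·-54 + -1·23 = -245
  a_8 = -1·-245 + 2·114 + -1·-54 = 527
  a_9 = -1·527 + 2·-245 + -1·114 = -1131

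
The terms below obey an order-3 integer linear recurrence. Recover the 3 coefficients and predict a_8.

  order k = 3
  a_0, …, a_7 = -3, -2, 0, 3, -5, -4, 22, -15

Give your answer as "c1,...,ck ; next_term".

  a_3 = -1·0 + -3·-2 + 1·-3 = 3
  a_4 = -1·3 + -3·0 + 1·-2 = -5
  a_5 = -1·-5 + -3·3 + 1·0 = -4
  a_6 = -1·-4 + -3·-5 + 1·3 = 22
  a_7 = -1·22 + -3·-4 + 1·-5 = -15
  a_8 = -1·-15 + -3·22 + 1·-4 = -55

-1,-3,1 ; -55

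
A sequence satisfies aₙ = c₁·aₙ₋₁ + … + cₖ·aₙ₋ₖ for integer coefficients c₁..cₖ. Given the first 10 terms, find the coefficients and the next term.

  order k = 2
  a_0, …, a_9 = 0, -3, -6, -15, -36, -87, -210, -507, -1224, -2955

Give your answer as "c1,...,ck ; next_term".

  a_2 = 2·-3 + 1·0 = -6
  a_3 = 2·-6 + 1·-3 = -15
  a_4 = 2·-15 + 1·-6 = -36
  a_5 = 2·-36 + 1·-15 = -87
  a_6 = 2·-87 + 1·-36 = -210
  a_7 = 2·-210 + 1·-87 = -507
  a_8 = 2·-507 + 1·-210 = -1224
  a_9 = 2·-1224 + 1·-507 = -2955
  a_10 = 2·-2955 + 1·-1224 = -7134

2,1 ; -7134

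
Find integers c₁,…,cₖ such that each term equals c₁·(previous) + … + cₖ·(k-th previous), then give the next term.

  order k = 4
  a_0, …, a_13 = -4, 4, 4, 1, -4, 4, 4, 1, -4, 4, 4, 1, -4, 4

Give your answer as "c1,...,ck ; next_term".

  a_4 = 0·1 + 0·4 + 0·4 + 1·-4 = -4
  a_5 = 0·-4 + 0·1 + 0·4 + 1·4 = 4
  a_6 = 0·4 + 0·-4 + 0·1 + 1·4 = 4
  a_7 = 0·4 + 0·4 + 0·-4 + 1·1 = 1
  a_8 = 0·1 + 0·4 + 0·4 + 1·-4 = -4
  a_9 = 0·-4 + 0·1 + 0·4 + 1·4 = 4
  a_10 = 0·4 + 0·-4 + 0·1 + 1·4 = 4
  a_11 = 0·4 + 0·4 + 0·-4 + 1·1 = 1
  a_12 = 0·1 + 0·4 + 0·4 + 1·-4 = -4
  a_13 = 0·-4 + 0·1 + 0·4 + 1·4 = 4
  a_14 = 0·4 + 0·-4 + 0·1 + 1·4 = 4

0,0,0,1 ; 4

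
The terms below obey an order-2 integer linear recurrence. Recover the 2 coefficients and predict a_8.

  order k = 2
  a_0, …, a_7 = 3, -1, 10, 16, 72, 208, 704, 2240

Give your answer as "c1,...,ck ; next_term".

  a_2 = 2·-1 + 4·3 = 10
  a_3 = 2·10 + 4·-1 = 16
  a_4 = 2·16 + 4·10 = 72
  a_5 = 2·72 + 4·16 = 208
  a_6 = 2·208 + 4·72 = 704
  a_7 = 2·704 + 4·208 = 2240
  a_8 = 2·2240 + 4·704 = 7296

2,4 ; 7296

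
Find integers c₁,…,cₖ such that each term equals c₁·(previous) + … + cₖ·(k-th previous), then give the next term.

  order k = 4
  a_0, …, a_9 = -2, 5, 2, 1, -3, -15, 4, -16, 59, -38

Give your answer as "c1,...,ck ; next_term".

-1,1,-2,-3 ; 117

  a_4 = -1·1 + 1·2 + -2·5 + -3·-2 = -3
  a_5 = -1·-3 + 1·1 + -2·2 + -3·5 = -15
  a_6 = -1·-15 + 1·-3 + -2·1 + -3·2 = 4
  a_7 = -1·4 + 1·-15 + -2·-3 + -3·1 = -16
  a_8 = -1·-16 + 1·4 + -2·-15 + -3·-3 = 59
  a_9 = -1·59 + 1·-16 + -2·4 + -3·-15 = -38
  a_10 = -1·-38 + 1·59 + -2·-16 + -3·4 = 117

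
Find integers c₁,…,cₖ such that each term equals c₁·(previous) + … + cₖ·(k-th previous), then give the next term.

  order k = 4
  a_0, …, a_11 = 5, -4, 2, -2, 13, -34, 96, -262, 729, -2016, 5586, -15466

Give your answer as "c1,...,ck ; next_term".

  a_4 = -2·-2 + 2·2 + 0·-4 + 1·5 = 13
  a_5 = -2·13 + 2·-2 + 0·2 + 1·-4 = -34
  a_6 = -2·-34 + 2·13 + 0·-2 + 1·2 = 96
  a_7 = -2·96 + 2·-34 + 0·13 + 1·-2 = -262
  a_8 = -2·-262 + 2·96 + 0·-34 + 1·13 = 729
  a_9 = -2·729 + 2·-262 + 0·96 + 1·-34 = -2016
  a_10 = -2·-2016 + 2·729 + 0·-262 + 1·96 = 5586
  a_11 = -2·5586 + 2·-2016 + 0·729 + 1·-262 = -15466
  a_12 = -2·-15466 + 2·5586 + 0·-2016 + 1·729 = 42833

-2,2,0,1 ; 42833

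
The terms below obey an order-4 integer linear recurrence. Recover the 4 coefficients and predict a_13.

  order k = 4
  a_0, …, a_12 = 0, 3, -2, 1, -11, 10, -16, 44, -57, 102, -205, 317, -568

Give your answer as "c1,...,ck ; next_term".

0,1,-3,1 ; 1034

  a_4 = 0·1 + 1·-2 + -3·3 + 1·0 = -11
  a_5 = 0·-11 + 1·1 + -3·-2 + 1·3 = 10
  a_6 = 0·10 + 1·-11 + -3·1 + 1·-2 = -16
  a_7 = 0·-16 + 1·10 + -3·-11 + 1·1 = 44
  a_8 = 0·44 + 1·-16 + -3·10 + 1·-11 = -57
  a_9 = 0·-57 + 1·44 + -3·-16 + 1·10 = 102
  a_10 = 0·102 + 1·-57 + -3·44 + 1·-16 = -205
  a_11 = 0·-205 + 1·102 + -3·-57 + 1·44 = 317
  a_12 = 0·317 + 1·-205 + -3·102 + 1·-57 = -568
  a_13 = 0·-568 + 1·317 + -3·-205 + 1·102 = 1034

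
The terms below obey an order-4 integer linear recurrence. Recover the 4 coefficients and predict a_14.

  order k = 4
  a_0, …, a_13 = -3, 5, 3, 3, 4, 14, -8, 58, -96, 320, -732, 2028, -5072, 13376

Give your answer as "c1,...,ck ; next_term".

  a_4 = -2·3 + 2·3 + 2·5 + 2·-3 = 4
  a_5 = -2·4 + 2·3 + 2·3 + 2·5 = 14
  a_6 = -2·14 + 2·4 + 2·3 + 2·3 = -8
  a_7 = -2·-8 + 2·14 + 2·4 + 2·3 = 58
  a_8 = -2·58 + 2·-8 + 2·14 + 2·4 = -96
  a_9 = -2·-96 + 2·58 + 2·-8 + 2·14 = 320
  a_10 = -2·320 + 2·-96 + 2·58 + 2·-8 = -732
  a_11 = -2·-732 + 2·320 + 2·-96 + 2·58 = 2028
  a_12 = -2·2028 + 2·-732 + 2·320 + 2·-96 = -5072
  a_13 = -2·-5072 + 2·2028 + 2·-732 + 2·320 = 13376
  a_14 = -2·13376 + 2·-5072 + 2·2028 + 2·-732 = -34304

-2,2,2,2 ; -34304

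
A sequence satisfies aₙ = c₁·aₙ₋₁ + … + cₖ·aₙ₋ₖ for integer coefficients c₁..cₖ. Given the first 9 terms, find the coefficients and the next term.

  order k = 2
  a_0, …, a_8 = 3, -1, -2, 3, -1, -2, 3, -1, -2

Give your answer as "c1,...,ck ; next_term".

-1,-1 ; 3

  a_2 = -1·-1 + -1·3 = -2
  a_3 = -1·-2 + -1·-1 = 3
  a_4 = -1·3 + -1·-2 = -1
  a_5 = -1·-1 + -1·3 = -2
  a_6 = -1·-2 + -1·-1 = 3
  a_7 = -1·3 + -1·-2 = -1
  a_8 = -1·-1 + -1·3 = -2
  a_9 = -1·-2 + -1·-1 = 3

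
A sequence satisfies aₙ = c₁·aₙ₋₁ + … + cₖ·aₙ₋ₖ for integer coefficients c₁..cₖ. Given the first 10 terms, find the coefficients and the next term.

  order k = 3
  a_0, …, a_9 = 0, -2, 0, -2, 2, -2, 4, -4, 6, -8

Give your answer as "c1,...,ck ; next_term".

  a_3 = 0·0 + 1·-2 + -1·0 = -2
  a_4 = 0·-2 + 1·0 + -1·-2 = 2
  a_5 = 0·2 + 1·-2 + -1·0 = -2
  a_6 = 0·-2 + 1·2 + -1·-2 = 4
  a_7 = 0·4 + 1·-2 + -1·2 = -4
  a_8 = 0·-4 + 1·4 + -1·-2 = 6
  a_9 = 0·6 + 1·-4 + -1·4 = -8
  a_10 = 0·-8 + 1·6 + -1·-4 = 10

0,1,-1 ; 10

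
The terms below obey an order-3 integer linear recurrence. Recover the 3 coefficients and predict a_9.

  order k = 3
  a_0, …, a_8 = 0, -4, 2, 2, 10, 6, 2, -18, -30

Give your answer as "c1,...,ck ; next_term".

  a_3 = 1·2 + 0·-4 + -2·0 = 2
  a_4 = 1·2 + 0·2 + -2·-4 = 10
  a_5 = 1·10 + 0·2 + -2·2 = 6
  a_6 = 1·6 + 0·10 + -2·2 = 2
  a_7 = 1·2 + 0·6 + -2·10 = -18
  a_8 = 1·-18 + 0·2 + -2·6 = -30
  a_9 = 1·-30 + 0·-18 + -2·2 = -34

1,0,-2 ; -34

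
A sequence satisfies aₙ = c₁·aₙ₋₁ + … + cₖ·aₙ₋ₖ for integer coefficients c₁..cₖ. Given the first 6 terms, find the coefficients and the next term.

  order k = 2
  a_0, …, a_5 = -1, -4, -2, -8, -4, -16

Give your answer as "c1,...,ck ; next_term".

0,2 ; -8

  a_2 = 0·-4 + 2·-1 = -2
  a_3 = 0·-2 + 2·-4 = -8
  a_4 = 0·-8 + 2·-2 = -4
  a_5 = 0·-4 + 2·-8 = -16
  a_6 = 0·-16 + 2·-4 = -8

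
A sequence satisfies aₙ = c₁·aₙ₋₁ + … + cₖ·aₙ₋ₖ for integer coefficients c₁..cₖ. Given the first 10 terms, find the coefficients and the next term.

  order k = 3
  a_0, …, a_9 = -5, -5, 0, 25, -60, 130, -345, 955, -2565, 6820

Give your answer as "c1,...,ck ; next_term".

-3,-2,-3 ; -18195

  a_3 = -3·0 + -2·-5 + -3·-5 = 25
  a_4 = -3·25 + -2·0 + -3·-5 = -60
  a_5 = -3·-60 + -2·25 + -3·0 = 130
  a_6 = -3·130 + -2·-60 + -3·25 = -345
  a_7 = -3·-345 + -2·130 + -3·-60 = 955
  a_8 = -3·955 + -2·-345 + -3·130 = -2565
  a_9 = -3·-2565 + -2·955 + -3·-345 = 6820
  a_10 = -3·6820 + -2·-2565 + -3·955 = -18195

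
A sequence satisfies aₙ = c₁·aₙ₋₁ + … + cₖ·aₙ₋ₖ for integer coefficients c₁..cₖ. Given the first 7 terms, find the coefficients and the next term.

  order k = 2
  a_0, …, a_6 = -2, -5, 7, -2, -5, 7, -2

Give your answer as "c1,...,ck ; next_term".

  a_2 = -1·-5 + -1·-2 = 7
  a_3 = -1·7 + -1·-5 = -2
  a_4 = -1·-2 + -1·7 = -5
  a_5 = -1·-5 + -1·-2 = 7
  a_6 = -1·7 + -1·-5 = -2
  a_7 = -1·-2 + -1·7 = -5

-1,-1 ; -5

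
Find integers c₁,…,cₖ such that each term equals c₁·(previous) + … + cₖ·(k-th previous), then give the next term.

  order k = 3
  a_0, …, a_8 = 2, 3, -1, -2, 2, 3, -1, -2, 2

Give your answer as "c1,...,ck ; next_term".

  a_3 = 1·-1 + -1·3 + 1·2 = -2
  a_4 = 1·-2 + -1·-1 + 1·3 = 2
  a_5 = 1·2 + -1·-2 + 1·-1 = 3
  a_6 = 1·3 + -1·2 + 1·-2 = -1
  a_7 = 1·-1 + -1·3 + 1·2 = -2
  a_8 = 1·-2 + -1·-1 + 1·3 = 2
  a_9 = 1·2 + -1·-2 + 1·-1 = 3

1,-1,1 ; 3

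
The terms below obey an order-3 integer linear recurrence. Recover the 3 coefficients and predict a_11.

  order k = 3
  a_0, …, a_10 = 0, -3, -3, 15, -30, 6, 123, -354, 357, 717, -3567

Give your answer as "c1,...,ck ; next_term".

-2,-3,3 ; 6054

  a_3 = -2·-3 + -3·-3 + 3·0 = 15
  a_4 = -2·15 + -3·-3 + 3·-3 = -30
  a_5 = -2·-30 + -3·15 + 3·-3 = 6
  a_6 = -2·6 + -3·-30 + 3·15 = 123
  a_7 = -2·123 + -3·6 + 3·-30 = -354
  a_8 = -2·-354 + -3·123 + 3·6 = 357
  a_9 = -2·357 + -3·-354 + 3·123 = 717
  a_10 = -2·717 + -3·357 + 3·-354 = -3567
  a_11 = -2·-3567 + -3·717 + 3·357 = 6054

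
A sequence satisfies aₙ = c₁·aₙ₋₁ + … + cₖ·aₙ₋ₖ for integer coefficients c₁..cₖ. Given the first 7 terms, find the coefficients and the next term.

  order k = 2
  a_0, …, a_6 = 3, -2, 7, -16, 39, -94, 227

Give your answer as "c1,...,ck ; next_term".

-2,1 ; -548

  a_2 = -2·-2 + 1·3 = 7
  a_3 = -2·7 + 1·-2 = -16
  a_4 = -2·-16 + 1·7 = 39
  a_5 = -2·39 + 1·-16 = -94
  a_6 = -2·-94 + 1·39 = 227
  a_7 = -2·227 + 1·-94 = -548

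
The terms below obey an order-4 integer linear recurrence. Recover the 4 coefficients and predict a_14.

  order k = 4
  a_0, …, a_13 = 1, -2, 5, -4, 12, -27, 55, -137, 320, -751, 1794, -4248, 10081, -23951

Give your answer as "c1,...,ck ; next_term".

  a_4 = -2·-4 + 1·5 + -1·-2 + -3·1 = 12
  a_5 = -2·12 + 1·-4 + -1·5 + -3·-2 = -27
  a_6 = -2·-27 + 1·12 + -1·-4 + -3·5 = 55
  a_7 = -2·55 + 1·-27 + -1·12 + -3·-4 = -137
  a_8 = -2·-137 + 1·55 + -1·-27 + -3·12 = 320
  a_9 = -2·320 + 1·-137 + -1·55 + -3·-27 = -751
  a_10 = -2·-751 + 1·320 + -1·-137 + -3·55 = 1794
  a_11 = -2·1794 + 1·-751 + -1·320 + -3·-137 = -4248
  a_12 = -2·-4248 + 1·1794 + -1·-751 + -3·320 = 10081
  a_13 = -2·10081 + 1·-4248 + -1·1794 + -3·-751 = -23951
  a_14 = -2·-23951 + 1·10081 + -1·-4248 + -3·1794 = 56849

-2,1,-1,-3 ; 56849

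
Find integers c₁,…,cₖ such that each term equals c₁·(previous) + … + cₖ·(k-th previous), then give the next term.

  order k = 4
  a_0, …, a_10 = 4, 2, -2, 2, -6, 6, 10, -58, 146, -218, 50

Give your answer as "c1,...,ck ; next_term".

-3,-4,0,-2 ; 838

  a_4 = -3·2 + -4·-2 + 0·2 + -2·4 = -6
  a_5 = -3·-6 + -4·2 + 0·-2 + -2·2 = 6
  a_6 = -3·6 + -4·-6 + 0·2 + -2·-2 = 10
  a_7 = -3·10 + -4·6 + 0·-6 + -2·2 = -58
  a_8 = -3·-58 + -4·10 + 0·6 + -2·-6 = 146
  a_9 = -3·146 + -4·-58 + 0·10 + -2·6 = -218
  a_10 = -3·-218 + -4·146 + 0·-58 + -2·10 = 50
  a_11 = -3·50 + -4·-218 + 0·146 + -2·-58 = 838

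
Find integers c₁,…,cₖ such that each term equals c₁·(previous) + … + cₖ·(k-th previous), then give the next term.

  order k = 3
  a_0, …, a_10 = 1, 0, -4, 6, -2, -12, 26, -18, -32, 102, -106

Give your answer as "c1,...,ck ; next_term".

  a_3 = -1·-4 + -1·0 + 2·1 = 6
  a_4 = -1·6 + -1·-4 + 2·0 = -2
  a_5 = -1·-2 + -1·6 + 2·-4 = -12
  a_6 = -1·-12 + -1·-2 + 2·6 = 26
  a_7 = -1·26 + -1·-12 + 2·-2 = -18
  a_8 = -1·-18 + -1·26 + 2·-12 = -32
  a_9 = -1·-32 + -1·-18 + 2·26 = 102
  a_10 = -1·102 + -1·-32 + 2·-18 = -106
  a_11 = -1·-106 + -1·102 + 2·-32 = -60

-1,-1,2 ; -60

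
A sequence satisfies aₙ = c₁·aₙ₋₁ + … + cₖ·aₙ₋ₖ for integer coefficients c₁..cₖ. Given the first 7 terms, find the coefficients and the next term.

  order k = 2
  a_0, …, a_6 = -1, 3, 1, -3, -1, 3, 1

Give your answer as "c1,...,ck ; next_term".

0,-1 ; -3

  a_2 = 0·3 + -1·-1 = 1
  a_3 = 0·1 + -1·3 = -3
  a_4 = 0·-3 + -1·1 = -1
  a_5 = 0·-1 + -1·-3 = 3
  a_6 = 0·3 + -1·-1 = 1
  a_7 = 0·1 + -1·3 = -3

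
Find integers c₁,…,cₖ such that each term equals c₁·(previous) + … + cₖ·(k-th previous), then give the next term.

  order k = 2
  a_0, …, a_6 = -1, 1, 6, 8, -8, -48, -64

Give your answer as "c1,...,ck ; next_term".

  a_2 = 2·1 + -4·-1 = 6
  a_3 = 2·6 + -4·1 = 8
  a_4 = 2·8 + -4·6 = -8
  a_5 = 2·-8 + -4·8 = -48
  a_6 = 2·-48 + -4·-8 = -64
  a_7 = 2·-64 + -4·-48 = 64

2,-4 ; 64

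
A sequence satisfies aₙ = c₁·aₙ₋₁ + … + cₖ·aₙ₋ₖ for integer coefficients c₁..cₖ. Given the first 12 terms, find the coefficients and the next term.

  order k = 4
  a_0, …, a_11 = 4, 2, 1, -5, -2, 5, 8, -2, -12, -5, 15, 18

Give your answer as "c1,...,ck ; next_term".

  a_4 = 1·-5 + -1·1 + 0·2 + 1·4 = -2
  a_5 = 1·-2 + -1·-5 + 0·1 + 1·2 = 5
  a_6 = 1·5 + -1·-2 + 0·-5 + 1·1 = 8
  a_7 = 1·8 + -1·5 + 0·-2 + 1·-5 = -2
  a_8 = 1·-2 + -1·8 + 0·5 + 1·-2 = -12
  a_9 = 1·-12 + -1·-2 + 0·8 + 1·5 = -5
  a_10 = 1·-5 + -1·-12 + 0·-2 + 1·8 = 15
  a_11 = 1·15 + -1·-5 + 0·-12 + 1·-2 = 18
  a_12 = 1·18 + -1·15 + 0·-5 + 1·-12 = -9

1,-1,0,1 ; -9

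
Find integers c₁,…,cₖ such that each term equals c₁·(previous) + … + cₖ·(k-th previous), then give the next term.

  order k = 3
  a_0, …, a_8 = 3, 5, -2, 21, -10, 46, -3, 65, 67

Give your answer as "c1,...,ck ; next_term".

  a_3 = -1·-2 + 2·5 + 3·3 = 21
  a_4 = -1·21 + 2·-2 + 3·5 = -10
  a_5 = -1·-10 + 2·21 + 3·-2 = 46
  a_6 = -1·46 + 2·-10 + 3·21 = -3
  a_7 = -1·-3 + 2·46 + 3·-10 = 65
  a_8 = -1·65 + 2·-3 + 3·46 = 67
  a_9 = -1·67 + 2·65 + 3·-3 = 54

-1,2,3 ; 54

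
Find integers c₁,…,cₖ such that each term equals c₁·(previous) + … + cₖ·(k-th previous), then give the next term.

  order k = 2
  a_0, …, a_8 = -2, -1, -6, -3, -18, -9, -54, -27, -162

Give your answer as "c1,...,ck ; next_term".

  a_2 = 0·-1 + 3·-2 = -6
  a_3 = 0·-6 + 3·-1 = -3
  a_4 = 0·-3 + 3·-6 = -18
  a_5 = 0·-18 + 3·-3 = -9
  a_6 = 0·-9 + 3·-18 = -54
  a_7 = 0·-54 + 3·-9 = -27
  a_8 = 0·-27 + 3·-54 = -162
  a_9 = 0·-162 + 3·-27 = -81

0,3 ; -81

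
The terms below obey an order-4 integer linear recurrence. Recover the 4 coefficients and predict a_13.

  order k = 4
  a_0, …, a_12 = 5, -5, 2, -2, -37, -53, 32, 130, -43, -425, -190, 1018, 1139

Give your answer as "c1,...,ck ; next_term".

  a_4 = 2·-2 + -4·2 + 4·-5 + -1·5 = -37
  a_5 = 2·-37 + -4·-2 + 4·2 + -1·-5 = -53
  a_6 = 2·-53 + -4·-37 + 4·-2 + -1·2 = 32
  a_7 = 2·32 + -4·-53 + 4·-37 + -1·-2 = 130
  a_8 = 2·130 + -4·32 + 4·-53 + -1·-37 = -43
  a_9 = 2·-43 + -4·130 + 4·32 + -1·-53 = -425
  a_10 = 2·-425 + -4·-43 + 4·130 + -1·32 = -190
  a_11 = 2·-190 + -4·-425 + 4·-43 + -1·130 = 1018
  a_12 = 2·1018 + -4·-190 + 4·-425 + -1·-43 = 1139
  a_13 = 2·1139 + -4·1018 + 4·-190 + -1·-425 = -2129

2,-4,4,-1 ; -2129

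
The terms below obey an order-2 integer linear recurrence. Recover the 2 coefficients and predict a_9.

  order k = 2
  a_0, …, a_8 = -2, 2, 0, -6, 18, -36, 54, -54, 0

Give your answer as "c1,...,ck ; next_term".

-3,-3 ; 162

  a_2 = -3·2 + -3·-2 = 0
  a_3 = -3·0 + -3·2 = -6
  a_4 = -3·-6 + -3·0 = 18
  a_5 = -3·18 + -3·-6 = -36
  a_6 = -3·-36 + -3·18 = 54
  a_7 = -3·54 + -3·-36 = -54
  a_8 = -3·-54 + -3·54 = 0
  a_9 = -3·0 + -3·-54 = 162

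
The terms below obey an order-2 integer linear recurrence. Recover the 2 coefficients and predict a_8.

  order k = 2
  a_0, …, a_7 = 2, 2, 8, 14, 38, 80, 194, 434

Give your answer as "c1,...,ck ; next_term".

  a_2 = 1·2 + 3·2 = 8
  a_3 = 1·8 + 3·2 = 14
  a_4 = 1·14 + 3·8 = 38
  a_5 = 1·38 + 3·14 = 80
  a_6 = 1·80 + 3·38 = 194
  a_7 = 1·194 + 3·80 = 434
  a_8 = 1·434 + 3·194 = 1016

1,3 ; 1016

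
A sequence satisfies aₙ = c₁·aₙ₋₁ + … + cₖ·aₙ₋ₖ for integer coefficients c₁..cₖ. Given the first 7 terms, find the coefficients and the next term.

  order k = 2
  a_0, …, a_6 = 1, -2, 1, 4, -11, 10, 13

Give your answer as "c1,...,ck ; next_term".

  a_2 = -2·-2 + -3·1 = 1
  a_3 = -2·1 + -3·-2 = 4
  a_4 = -2·4 + -3·1 = -11
  a_5 = -2·-11 + -3·4 = 10
  a_6 = -2·10 + -3·-11 = 13
  a_7 = -2·13 + -3·10 = -56

-2,-3 ; -56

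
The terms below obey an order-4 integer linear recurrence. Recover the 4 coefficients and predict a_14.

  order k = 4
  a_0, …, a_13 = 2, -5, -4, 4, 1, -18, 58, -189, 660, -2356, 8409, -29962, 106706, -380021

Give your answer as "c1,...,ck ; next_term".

  a_4 = -4·4 + -2·-4 + -1·-5 + 2·2 = 1
  a_5 = -4·1 + -2·4 + -1·-4 + 2·-5 = -18
  a_6 = -4·-18 + -2·1 + -1·4 + 2·-4 = 58
  a_7 = -4·58 + -2·-18 + -1·1 + 2·4 = -189
  a_8 = -4·-189 + -2·58 + -1·-18 + 2·1 = 660
  a_9 = -4·660 + -2·-189 + -1·58 + 2·-18 = -2356
  a_10 = -4·-2356 + -2·660 + -1·-189 + 2·58 = 8409
  a_11 = -4·8409 + -2·-2356 + -1·660 + 2·-189 = -29962
  a_12 = -4·-29962 + -2·8409 + -1·-2356 + 2·660 = 106706
  a_13 = -4·106706 + -2·-29962 + -1·8409 + 2·-2356 = -380021
  a_14 = -4·-380021 + -2·106706 + -1·-29962 + 2·8409 = 1353452

-4,-2,-1,2 ; 1353452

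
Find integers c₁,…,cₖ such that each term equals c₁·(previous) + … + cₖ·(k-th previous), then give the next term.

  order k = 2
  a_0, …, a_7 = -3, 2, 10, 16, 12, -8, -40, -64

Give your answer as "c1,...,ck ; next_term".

  a_2 = 2·2 + -2·-3 = 10
  a_3 = 2·10 + -2·2 = 16
  a_4 = 2·16 + -2·10 = 12
  a_5 = 2·12 + -2·16 = -8
  a_6 = 2·-8 + -2·12 = -40
  a_7 = 2·-40 + -2·-8 = -64
  a_8 = 2·-64 + -2·-40 = -48

2,-2 ; -48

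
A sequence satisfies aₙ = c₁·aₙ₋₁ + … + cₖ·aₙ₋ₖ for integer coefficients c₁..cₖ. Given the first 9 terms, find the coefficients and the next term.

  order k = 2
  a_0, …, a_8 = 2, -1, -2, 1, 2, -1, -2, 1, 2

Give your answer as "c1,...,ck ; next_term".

0,-1 ; -1

  a_2 = 0·-1 + -1·2 = -2
  a_3 = 0·-2 + -1·-1 = 1
  a_4 = 0·1 + -1·-2 = 2
  a_5 = 0·2 + -1·1 = -1
  a_6 = 0·-1 + -1·2 = -2
  a_7 = 0·-2 + -1·-1 = 1
  a_8 = 0·1 + -1·-2 = 2
  a_9 = 0·2 + -1·1 = -1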